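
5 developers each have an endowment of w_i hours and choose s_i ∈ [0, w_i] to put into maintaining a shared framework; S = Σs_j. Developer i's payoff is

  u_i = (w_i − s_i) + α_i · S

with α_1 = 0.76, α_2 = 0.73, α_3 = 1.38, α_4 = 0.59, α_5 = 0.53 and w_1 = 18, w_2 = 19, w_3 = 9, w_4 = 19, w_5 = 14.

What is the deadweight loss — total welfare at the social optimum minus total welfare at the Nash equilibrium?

∂u_i/∂s_i = α_i − 1, so developer i contributes w_i if α_i > 1, else 0.
α_i > 1 for i ∈ {3}; NE contributions (0, 0, 9, 0, 0), S = 9.
W^NE = Σw_i − S^NE + (Σα_i)·S^NE = 79 + 2.99·9 = 105.91.
Planner: ∂(Σu_j)/∂s_i = Σα_j − 1 = 2.99 > 0, so everyone contributes w_i; S^SO = 79, W^SO = 79 + 2.99·79 = 315.21.
Deadweight loss = 209.3.

209.3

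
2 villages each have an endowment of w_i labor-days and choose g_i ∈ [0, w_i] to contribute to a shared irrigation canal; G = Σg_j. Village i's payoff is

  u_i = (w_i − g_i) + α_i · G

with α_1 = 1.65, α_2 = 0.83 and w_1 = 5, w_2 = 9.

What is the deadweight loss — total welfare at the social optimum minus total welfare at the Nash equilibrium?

∂u_i/∂g_i = α_i − 1, so village i contributes w_i if α_i > 1, else 0.
α_i > 1 for i ∈ {1}; NE contributions (5, 0), G = 5.
W^NE = Σw_i − G^NE + (Σα_i)·G^NE = 14 + 1.48·5 = 21.4.
Planner: ∂(Σu_j)/∂g_i = Σα_j − 1 = 1.48 > 0, so everyone contributes w_i; G^SO = 14, W^SO = 14 + 1.48·14 = 34.72.
Deadweight loss = 13.32.

13.32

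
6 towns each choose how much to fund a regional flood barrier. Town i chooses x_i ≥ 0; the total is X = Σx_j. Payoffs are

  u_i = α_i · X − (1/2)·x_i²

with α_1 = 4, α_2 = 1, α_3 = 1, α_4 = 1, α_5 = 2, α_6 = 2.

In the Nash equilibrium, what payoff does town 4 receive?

Town i's FOC: ∂u_i/∂x_i = α_i − x_i = 0, so x_i* = α_i.
NE contributions = (4, 1, 1, 1, 2, 2); X = 11.
u_4 = α_4·X − ½·(x_4)² = 1·11 − ½·1² = 10.5.

10.5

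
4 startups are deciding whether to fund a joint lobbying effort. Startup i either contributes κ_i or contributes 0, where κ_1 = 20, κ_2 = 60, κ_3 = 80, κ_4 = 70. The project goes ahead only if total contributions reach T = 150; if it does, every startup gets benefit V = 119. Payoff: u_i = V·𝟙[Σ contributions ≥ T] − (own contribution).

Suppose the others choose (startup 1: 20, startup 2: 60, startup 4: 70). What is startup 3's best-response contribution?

Others' total = 150 ≥ 150; contributing adds cost 80 for no extra benefit.
Best response: 0.

0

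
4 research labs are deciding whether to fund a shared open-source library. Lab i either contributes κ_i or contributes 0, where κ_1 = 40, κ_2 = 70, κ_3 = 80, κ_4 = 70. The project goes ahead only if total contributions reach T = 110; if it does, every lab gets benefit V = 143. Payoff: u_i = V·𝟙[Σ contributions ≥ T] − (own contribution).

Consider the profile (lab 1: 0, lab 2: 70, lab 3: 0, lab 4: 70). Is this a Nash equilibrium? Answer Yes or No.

Yes

Total = 140 ≥ 110: provided.
Lab 1 (pledges 0, payoff 143): pledging 40 → total 180, payoff 103. No gain.
Lab 2 (pledges 70, payoff 73): dropping to 0 → total 70, payoff 0. No gain.
Lab 3 (pledges 0, payoff 143): pledging 80 → total 220, payoff 63. No gain.
Lab 4 (pledges 70, payoff 73): dropping to 0 → total 70, payoff 0. No gain.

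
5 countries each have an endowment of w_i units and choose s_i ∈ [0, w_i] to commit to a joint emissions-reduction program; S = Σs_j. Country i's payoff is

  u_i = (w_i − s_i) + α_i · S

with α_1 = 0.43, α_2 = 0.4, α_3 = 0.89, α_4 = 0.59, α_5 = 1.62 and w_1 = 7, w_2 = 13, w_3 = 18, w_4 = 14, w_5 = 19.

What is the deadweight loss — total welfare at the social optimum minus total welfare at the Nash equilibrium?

152.36

∂u_i/∂s_i = α_i − 1, so country i contributes w_i if α_i > 1, else 0.
α_i > 1 for i ∈ {5}; NE contributions (0, 0, 0, 0, 19), S = 19.
W^NE = Σw_i − S^NE + (Σα_i)·S^NE = 71 + 2.93·19 = 126.67.
Planner: ∂(Σu_j)/∂s_i = Σα_j − 1 = 2.93 > 0, so everyone contributes w_i; S^SO = 71, W^SO = 71 + 2.93·71 = 279.03.
Deadweight loss = 152.36.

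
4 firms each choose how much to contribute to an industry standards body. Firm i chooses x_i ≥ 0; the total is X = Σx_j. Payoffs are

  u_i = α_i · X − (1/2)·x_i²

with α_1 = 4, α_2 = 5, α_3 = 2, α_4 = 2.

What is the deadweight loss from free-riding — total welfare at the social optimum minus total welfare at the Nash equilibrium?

193.5

Firm i's FOC: ∂u_i/∂x_i = α_i − x_i = 0, so x_i* = α_i.
NE contributions = (4, 5, 2, 2); X = 13.
W^NE = (Σα)·X − ½Σα_i² = 13² − ½·49 = 144.5.
Planner sets x_i = Σα_j = 13 for every i, so X^SO = 4·13 = 52.
W^SO = (Σα)·X^SO − ½·4·(Σα)² = (4/2)·13² = 338.
Deadweight loss = W^SO − W^NE = 193.5.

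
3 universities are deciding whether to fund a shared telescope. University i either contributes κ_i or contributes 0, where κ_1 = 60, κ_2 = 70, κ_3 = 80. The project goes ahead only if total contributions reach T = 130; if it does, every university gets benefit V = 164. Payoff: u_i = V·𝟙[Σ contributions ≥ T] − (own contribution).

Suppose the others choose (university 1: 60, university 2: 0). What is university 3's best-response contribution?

Others' total = 60. Contributing 80 brings total to 140 ≥ 130: gain V − κ_3 = 84.
Best response: 80.

80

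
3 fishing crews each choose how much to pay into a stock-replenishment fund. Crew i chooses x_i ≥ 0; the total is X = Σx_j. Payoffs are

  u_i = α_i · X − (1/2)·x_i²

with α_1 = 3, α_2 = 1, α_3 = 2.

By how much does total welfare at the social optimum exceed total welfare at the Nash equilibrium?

25

Crew i's FOC: ∂u_i/∂x_i = α_i − x_i = 0, so x_i* = α_i.
NE contributions = (3, 1, 2); X = 6.
W^NE = (Σα)·X − ½Σα_i² = 6² − ½·14 = 29.
Planner sets x_i = Σα_j = 6 for every i, so X^SO = 3·6 = 18.
W^SO = (Σα)·X^SO − ½·3·(Σα)² = (3/2)·6² = 54.
Deadweight loss = W^SO − W^NE = 25.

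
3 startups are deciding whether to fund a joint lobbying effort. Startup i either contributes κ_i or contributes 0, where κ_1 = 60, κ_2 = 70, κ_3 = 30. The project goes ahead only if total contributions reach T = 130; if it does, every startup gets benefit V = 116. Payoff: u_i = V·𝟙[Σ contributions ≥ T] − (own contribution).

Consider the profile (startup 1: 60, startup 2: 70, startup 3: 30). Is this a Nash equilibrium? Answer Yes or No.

No

Total = 160 ≥ 130: provided.
Startup 1 (pledges 60, payoff 56): dropping to 0 → total 100, payoff 0. No gain.
Startup 2 (pledges 70, payoff 46): dropping to 0 → total 90, payoff 0. No gain.
Startup 3 (pledges 30, payoff 86): dropping to 0 → total 130, payoff 116. Profitable deviation.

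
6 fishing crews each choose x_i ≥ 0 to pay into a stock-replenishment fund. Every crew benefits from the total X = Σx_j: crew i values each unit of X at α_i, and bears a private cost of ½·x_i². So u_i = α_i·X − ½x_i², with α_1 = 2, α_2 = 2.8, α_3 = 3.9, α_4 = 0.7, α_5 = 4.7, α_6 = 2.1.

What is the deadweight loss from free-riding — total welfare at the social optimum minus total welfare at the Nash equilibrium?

551.9

Crew i's FOC: ∂u_i/∂x_i = α_i − x_i = 0, so x_i* = α_i.
NE contributions = (2, 2.8, 3.9, 0.7, 4.7, 2.1); X = 16.2.
W^NE = (Σα)·X − ½Σα_i² = 16.2² − ½·54.04 = 235.42.
Planner sets x_i = Σα_j = 16.2 for every i, so X^SO = 6·16.2 = 97.2.
W^SO = (Σα)·X^SO − ½·6·(Σα)² = (6/2)·16.2² = 787.32.
Deadweight loss = W^SO − W^NE = 551.9.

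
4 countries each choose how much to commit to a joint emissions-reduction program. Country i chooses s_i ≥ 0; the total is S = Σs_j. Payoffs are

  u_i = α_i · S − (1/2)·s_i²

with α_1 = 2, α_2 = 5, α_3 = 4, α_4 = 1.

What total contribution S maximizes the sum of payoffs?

48

Planner FOC: ∂(Σu_j)/∂s_i = (Σα_j) − s_i = 0, so s_i^SO = Σα_j = 12 for every i; S^SO = 48.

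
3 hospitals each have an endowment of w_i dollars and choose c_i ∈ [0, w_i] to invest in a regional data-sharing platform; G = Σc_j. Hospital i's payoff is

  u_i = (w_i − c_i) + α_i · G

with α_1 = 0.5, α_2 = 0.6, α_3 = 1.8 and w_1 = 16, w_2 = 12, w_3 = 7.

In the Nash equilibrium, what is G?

∂u_i/∂c_i = α_i − 1, so hospital i contributes w_i if α_i > 1, else 0.
α_i > 1 for i ∈ {3}; NE contributions (0, 0, 7), G = 7.

7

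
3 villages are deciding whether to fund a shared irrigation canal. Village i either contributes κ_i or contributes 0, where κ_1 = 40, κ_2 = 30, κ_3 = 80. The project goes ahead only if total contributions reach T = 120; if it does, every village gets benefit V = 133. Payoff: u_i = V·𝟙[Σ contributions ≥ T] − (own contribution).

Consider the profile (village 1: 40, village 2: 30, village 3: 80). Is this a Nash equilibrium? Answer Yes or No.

Total = 150 ≥ 120: provided.
Village 1 (pledges 40, payoff 93): dropping to 0 → total 110, payoff 0. No gain.
Village 2 (pledges 30, payoff 103): dropping to 0 → total 120, payoff 133. Profitable deviation.

No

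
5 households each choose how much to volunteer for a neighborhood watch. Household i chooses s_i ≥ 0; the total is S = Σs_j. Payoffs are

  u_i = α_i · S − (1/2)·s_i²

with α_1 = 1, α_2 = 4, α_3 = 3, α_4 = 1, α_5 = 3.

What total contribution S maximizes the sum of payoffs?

60

Planner FOC: ∂(Σu_j)/∂s_i = (Σα_j) − s_i = 0, so s_i^SO = Σα_j = 12 for every i; S^SO = 60.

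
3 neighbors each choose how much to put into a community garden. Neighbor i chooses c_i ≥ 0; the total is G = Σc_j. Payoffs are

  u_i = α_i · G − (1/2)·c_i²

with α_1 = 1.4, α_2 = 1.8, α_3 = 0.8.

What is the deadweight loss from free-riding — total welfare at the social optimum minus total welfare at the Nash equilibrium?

10.92

Neighbor i's FOC: ∂u_i/∂c_i = α_i − c_i = 0, so c_i* = α_i.
NE contributions = (1.4, 1.8, 0.8); G = 4.
W^NE = (Σα)·G − ½Σα_i² = 4² − ½·5.84 = 13.08.
Planner sets c_i = Σα_j = 4 for every i, so G^SO = 3·4 = 12.
W^SO = (Σα)·G^SO − ½·3·(Σα)² = (3/2)·4² = 24.
Deadweight loss = W^SO − W^NE = 10.92.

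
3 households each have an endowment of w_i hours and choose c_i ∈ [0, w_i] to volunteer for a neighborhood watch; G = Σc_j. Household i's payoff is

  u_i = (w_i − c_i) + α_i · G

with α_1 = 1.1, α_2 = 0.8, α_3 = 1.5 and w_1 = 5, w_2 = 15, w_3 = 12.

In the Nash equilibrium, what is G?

∂u_i/∂c_i = α_i − 1, so household i contributes w_i if α_i > 1, else 0.
α_i > 1 for i ∈ {1, 3}; NE contributions (5, 0, 12), G = 17.

17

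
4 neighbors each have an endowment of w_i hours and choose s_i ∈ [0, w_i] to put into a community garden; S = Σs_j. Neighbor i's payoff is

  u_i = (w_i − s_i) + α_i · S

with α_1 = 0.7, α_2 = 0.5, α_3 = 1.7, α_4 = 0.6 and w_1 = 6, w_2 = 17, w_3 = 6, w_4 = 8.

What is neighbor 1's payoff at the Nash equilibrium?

∂u_i/∂s_i = α_i − 1, so neighbor i contributes w_i if α_i > 1, else 0.
α_i > 1 for i ∈ {3}; NE contributions (0, 0, 6, 0), S = 6.
u_1 = (6 − 0) + 0.7·6 = 10.2.

10.2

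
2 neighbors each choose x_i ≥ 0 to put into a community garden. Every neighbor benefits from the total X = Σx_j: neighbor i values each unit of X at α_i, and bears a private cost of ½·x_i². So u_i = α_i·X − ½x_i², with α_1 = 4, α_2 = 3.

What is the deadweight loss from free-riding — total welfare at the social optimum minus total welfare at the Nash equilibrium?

Neighbor i's FOC: ∂u_i/∂x_i = α_i − x_i = 0, so x_i* = α_i.
NE contributions = (4, 3); X = 7.
W^NE = (Σα)·X − ½Σα_i² = 7² − ½·25 = 36.5.
Planner sets x_i = Σα_j = 7 for every i, so X^SO = 2·7 = 14.
W^SO = (Σα)·X^SO − ½·2·(Σα)² = (2/2)·7² = 49.
Deadweight loss = W^SO − W^NE = 12.5.

12.5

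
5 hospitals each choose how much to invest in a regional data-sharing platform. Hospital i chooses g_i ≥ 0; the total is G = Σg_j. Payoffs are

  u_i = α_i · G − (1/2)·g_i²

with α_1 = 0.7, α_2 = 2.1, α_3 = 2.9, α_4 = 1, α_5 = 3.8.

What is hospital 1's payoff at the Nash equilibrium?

7.105

Hospital i's FOC: ∂u_i/∂g_i = α_i − g_i = 0, so g_i* = α_i.
NE contributions = (0.7, 2.1, 2.9, 1, 3.8); G = 10.5.
u_1 = α_1·G − ½·(g_1)² = 0.7·10.5 − ½·0.7² = 7.105.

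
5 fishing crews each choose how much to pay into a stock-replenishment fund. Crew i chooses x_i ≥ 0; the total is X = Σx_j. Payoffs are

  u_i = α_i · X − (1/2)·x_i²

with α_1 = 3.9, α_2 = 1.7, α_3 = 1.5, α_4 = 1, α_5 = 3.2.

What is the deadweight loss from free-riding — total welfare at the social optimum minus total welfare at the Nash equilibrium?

Crew i's FOC: ∂u_i/∂x_i = α_i − x_i = 0, so x_i* = α_i.
NE contributions = (3.9, 1.7, 1.5, 1, 3.2); X = 11.3.
W^NE = (Σα)·X − ½Σα_i² = 11.3² − ½·31.59 = 111.895.
Planner sets x_i = Σα_j = 11.3 for every i, so X^SO = 5·11.3 = 56.5.
W^SO = (Σα)·X^SO − ½·5·(Σα)² = (5/2)·11.3² = 319.225.
Deadweight loss = W^SO − W^NE = 207.33.

207.33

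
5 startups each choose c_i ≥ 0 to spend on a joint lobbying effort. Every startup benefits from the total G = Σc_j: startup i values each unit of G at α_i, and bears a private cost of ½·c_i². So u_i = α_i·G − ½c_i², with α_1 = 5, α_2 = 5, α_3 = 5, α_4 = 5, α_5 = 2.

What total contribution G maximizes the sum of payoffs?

Planner FOC: ∂(Σu_j)/∂c_i = (Σα_j) − c_i = 0, so c_i^SO = Σα_j = 22 for every i; G^SO = 110.

110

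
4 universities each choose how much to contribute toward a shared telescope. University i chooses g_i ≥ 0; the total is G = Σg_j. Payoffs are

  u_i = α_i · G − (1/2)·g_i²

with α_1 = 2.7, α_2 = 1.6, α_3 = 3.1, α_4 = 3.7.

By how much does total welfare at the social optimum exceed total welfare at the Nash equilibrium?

139.785

University i's FOC: ∂u_i/∂g_i = α_i − g_i = 0, so g_i* = α_i.
NE contributions = (2.7, 1.6, 3.1, 3.7); G = 11.1.
W^NE = (Σα)·G − ½Σα_i² = 11.1² − ½·33.15 = 106.635.
Planner sets g_i = Σα_j = 11.1 for every i, so G^SO = 4·11.1 = 44.4.
W^SO = (Σα)·G^SO − ½·4·(Σα)² = (4/2)·11.1² = 246.42.
Deadweight loss = W^SO − W^NE = 139.785.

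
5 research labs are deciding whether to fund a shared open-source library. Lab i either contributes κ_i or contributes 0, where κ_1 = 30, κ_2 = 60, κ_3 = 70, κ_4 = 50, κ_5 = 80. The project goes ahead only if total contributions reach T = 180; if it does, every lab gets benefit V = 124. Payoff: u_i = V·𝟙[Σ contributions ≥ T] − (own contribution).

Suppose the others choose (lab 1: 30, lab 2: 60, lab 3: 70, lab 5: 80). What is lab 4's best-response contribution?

0

Others' total = 240 ≥ 180; contributing adds cost 50 for no extra benefit.
Best response: 0.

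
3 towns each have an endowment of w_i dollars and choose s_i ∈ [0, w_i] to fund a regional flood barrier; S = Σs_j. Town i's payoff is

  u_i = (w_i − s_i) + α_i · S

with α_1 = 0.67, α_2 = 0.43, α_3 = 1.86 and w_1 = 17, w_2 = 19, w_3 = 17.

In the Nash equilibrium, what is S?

17

∂u_i/∂s_i = α_i − 1, so town i contributes w_i if α_i > 1, else 0.
α_i > 1 for i ∈ {3}; NE contributions (0, 0, 17), S = 17.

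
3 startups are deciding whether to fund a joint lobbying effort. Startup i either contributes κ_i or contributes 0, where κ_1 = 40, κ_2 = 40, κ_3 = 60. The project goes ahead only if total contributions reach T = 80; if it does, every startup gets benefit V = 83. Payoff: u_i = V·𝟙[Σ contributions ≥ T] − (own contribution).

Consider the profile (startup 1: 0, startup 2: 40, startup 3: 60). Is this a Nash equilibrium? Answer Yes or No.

Yes

Total = 100 ≥ 80: provided.
Startup 1 (pledges 0, payoff 83): pledging 40 → total 140, payoff 43. No gain.
Startup 2 (pledges 40, payoff 43): dropping to 0 → total 60, payoff 0. No gain.
Startup 3 (pledges 60, payoff 23): dropping to 0 → total 40, payoff 0. No gain.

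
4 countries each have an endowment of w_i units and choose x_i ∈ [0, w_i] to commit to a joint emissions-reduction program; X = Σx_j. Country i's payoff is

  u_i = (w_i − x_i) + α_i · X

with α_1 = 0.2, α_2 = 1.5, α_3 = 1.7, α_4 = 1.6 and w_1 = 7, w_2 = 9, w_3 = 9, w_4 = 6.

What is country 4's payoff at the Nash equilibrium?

∂u_i/∂x_i = α_i − 1, so country i contributes w_i if α_i > 1, else 0.
α_i > 1 for i ∈ {2, 3, 4}; NE contributions (0, 9, 9, 6), X = 24.
u_4 = (6 − 6) + 1.6·24 = 38.4.

38.4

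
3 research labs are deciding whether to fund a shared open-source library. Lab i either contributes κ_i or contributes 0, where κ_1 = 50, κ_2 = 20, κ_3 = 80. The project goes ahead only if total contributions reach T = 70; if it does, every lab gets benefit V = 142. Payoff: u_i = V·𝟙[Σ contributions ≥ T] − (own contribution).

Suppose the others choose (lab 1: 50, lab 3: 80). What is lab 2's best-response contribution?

Others' total = 130 ≥ 70; contributing adds cost 20 for no extra benefit.
Best response: 0.

0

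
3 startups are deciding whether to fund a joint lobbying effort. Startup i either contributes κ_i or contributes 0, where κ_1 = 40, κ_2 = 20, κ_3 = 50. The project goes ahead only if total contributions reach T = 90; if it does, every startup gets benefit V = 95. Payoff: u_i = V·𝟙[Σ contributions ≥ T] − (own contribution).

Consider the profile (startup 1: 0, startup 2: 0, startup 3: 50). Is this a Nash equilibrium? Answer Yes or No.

Total = 50 < 90: not provided.
Startup 1 (pledges 0, payoff 0): pledging 40 → total 90, payoff 55. Profitable deviation.

No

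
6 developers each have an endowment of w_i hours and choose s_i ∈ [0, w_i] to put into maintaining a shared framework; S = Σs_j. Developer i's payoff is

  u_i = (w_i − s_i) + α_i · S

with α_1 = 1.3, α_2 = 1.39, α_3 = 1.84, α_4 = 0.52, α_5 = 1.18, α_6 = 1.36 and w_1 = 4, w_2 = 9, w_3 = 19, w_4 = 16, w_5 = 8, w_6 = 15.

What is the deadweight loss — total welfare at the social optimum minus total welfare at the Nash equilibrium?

∂u_i/∂s_i = α_i − 1, so developer i contributes w_i if α_i > 1, else 0.
α_i > 1 for i ∈ {1, 2, 3, 5, 6}; NE contributions (4, 9, 19, 0, 8, 15), S = 55.
W^NE = Σw_i − S^NE + (Σα_i)·S^NE = 71 + 6.59·55 = 433.45.
Planner: ∂(Σu_j)/∂s_i = Σα_j − 1 = 6.59 > 0, so everyone contributes w_i; S^SO = 71, W^SO = 71 + 6.59·71 = 538.89.
Deadweight loss = 105.44.

105.44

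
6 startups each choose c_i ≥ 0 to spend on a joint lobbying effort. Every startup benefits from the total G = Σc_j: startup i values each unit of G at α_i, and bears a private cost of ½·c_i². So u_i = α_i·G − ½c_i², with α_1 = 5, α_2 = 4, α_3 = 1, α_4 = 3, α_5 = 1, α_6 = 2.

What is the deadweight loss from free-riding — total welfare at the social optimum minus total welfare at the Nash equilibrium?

Startup i's FOC: ∂u_i/∂c_i = α_i − c_i = 0, so c_i* = α_i.
NE contributions = (5, 4, 1, 3, 1, 2); G = 16.
W^NE = (Σα)·G − ½Σα_i² = 16² − ½·56 = 228.
Planner sets c_i = Σα_j = 16 for every i, so G^SO = 6·16 = 96.
W^SO = (Σα)·G^SO − ½·6·(Σα)² = (6/2)·16² = 768.
Deadweight loss = W^SO − W^NE = 540.

540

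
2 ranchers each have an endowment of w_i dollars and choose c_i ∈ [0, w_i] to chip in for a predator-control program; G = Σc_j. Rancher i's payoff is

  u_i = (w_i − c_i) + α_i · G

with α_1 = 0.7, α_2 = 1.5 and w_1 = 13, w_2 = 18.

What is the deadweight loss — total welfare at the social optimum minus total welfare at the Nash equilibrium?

∂u_i/∂c_i = α_i − 1, so rancher i contributes w_i if α_i > 1, else 0.
α_i > 1 for i ∈ {2}; NE contributions (0, 18), G = 18.
W^NE = Σw_i − G^NE + (Σα_i)·G^NE = 31 + 1.2·18 = 52.6.
Planner: ∂(Σu_j)/∂c_i = Σα_j − 1 = 1.2 > 0, so everyone contributes w_i; G^SO = 31, W^SO = 31 + 1.2·31 = 68.2.
Deadweight loss = 15.6.

15.6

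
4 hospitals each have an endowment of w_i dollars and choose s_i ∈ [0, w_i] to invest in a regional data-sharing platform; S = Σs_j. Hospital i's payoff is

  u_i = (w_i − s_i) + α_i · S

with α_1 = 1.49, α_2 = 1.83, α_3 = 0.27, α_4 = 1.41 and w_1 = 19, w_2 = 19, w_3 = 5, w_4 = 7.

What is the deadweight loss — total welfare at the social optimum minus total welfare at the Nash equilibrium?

∂u_i/∂s_i = α_i − 1, so hospital i contributes w_i if α_i > 1, else 0.
α_i > 1 for i ∈ {1, 2, 4}; NE contributions (19, 19, 0, 7), S = 45.
W^NE = Σw_i − S^NE + (Σα_i)·S^NE = 50 + 4·45 = 230.
Planner: ∂(Σu_j)/∂s_i = Σα_j − 1 = 4 > 0, so everyone contributes w_i; S^SO = 50, W^SO = 50 + 4·50 = 250.
Deadweight loss = 20.

20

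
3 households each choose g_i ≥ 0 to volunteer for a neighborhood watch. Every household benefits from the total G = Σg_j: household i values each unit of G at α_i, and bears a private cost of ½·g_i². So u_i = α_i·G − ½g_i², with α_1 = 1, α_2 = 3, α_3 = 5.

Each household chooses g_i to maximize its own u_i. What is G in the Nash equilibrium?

9

Household i's FOC: ∂u_i/∂g_i = α_i − g_i = 0, so g_i* = α_i.
NE contributions = (1, 3, 5); G = 9.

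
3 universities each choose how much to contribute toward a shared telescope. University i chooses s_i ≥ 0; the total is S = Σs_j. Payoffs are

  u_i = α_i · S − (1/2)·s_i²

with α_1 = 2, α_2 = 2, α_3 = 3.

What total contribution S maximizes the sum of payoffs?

Planner FOC: ∂(Σu_j)/∂s_i = (Σα_j) − s_i = 0, so s_i^SO = Σα_j = 7 for every i; S^SO = 21.

21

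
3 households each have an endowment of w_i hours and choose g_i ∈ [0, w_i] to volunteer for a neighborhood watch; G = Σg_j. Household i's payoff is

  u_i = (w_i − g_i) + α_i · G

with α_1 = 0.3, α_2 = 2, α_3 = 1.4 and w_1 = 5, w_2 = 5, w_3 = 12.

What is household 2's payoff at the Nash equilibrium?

∂u_i/∂g_i = α_i − 1, so household i contributes w_i if α_i > 1, else 0.
α_i > 1 for i ∈ {2, 3}; NE contributions (0, 5, 12), G = 17.
u_2 = (5 − 5) + 2·17 = 34.

34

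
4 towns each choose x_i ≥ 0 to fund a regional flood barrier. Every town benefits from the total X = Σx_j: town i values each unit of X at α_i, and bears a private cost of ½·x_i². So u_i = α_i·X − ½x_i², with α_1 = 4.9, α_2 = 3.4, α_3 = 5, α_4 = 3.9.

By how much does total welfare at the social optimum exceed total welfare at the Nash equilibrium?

333.73

Town i's FOC: ∂u_i/∂x_i = α_i − x_i = 0, so x_i* = α_i.
NE contributions = (4.9, 3.4, 5, 3.9); X = 17.2.
W^NE = (Σα)·X − ½Σα_i² = 17.2² − ½·75.78 = 257.95.
Planner sets x_i = Σα_j = 17.2 for every i, so X^SO = 4·17.2 = 68.8.
W^SO = (Σα)·X^SO − ½·4·(Σα)² = (4/2)·17.2² = 591.68.
Deadweight loss = W^SO − W^NE = 333.73.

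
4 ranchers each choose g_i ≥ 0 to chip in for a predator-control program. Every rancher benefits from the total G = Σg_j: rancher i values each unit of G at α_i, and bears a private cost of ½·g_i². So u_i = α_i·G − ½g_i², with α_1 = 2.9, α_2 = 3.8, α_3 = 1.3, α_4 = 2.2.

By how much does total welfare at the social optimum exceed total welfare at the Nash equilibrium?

118.73

Rancher i's FOC: ∂u_i/∂g_i = α_i − g_i = 0, so g_i* = α_i.
NE contributions = (2.9, 3.8, 1.3, 2.2); G = 10.2.
W^NE = (Σα)·G − ½Σα_i² = 10.2² − ½·29.38 = 89.35.
Planner sets g_i = Σα_j = 10.2 for every i, so G^SO = 4·10.2 = 40.8.
W^SO = (Σα)·G^SO − ½·4·(Σα)² = (4/2)·10.2² = 208.08.
Deadweight loss = W^SO − W^NE = 118.73.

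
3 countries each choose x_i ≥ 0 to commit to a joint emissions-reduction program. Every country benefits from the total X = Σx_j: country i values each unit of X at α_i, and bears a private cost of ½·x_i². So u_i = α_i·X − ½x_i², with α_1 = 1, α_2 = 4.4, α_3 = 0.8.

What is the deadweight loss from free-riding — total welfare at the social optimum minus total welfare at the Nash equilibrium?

Country i's FOC: ∂u_i/∂x_i = α_i − x_i = 0, so x_i* = α_i.
NE contributions = (1, 4.4, 0.8); X = 6.2.
W^NE = (Σα)·X − ½Σα_i² = 6.2² − ½·21 = 27.94.
Planner sets x_i = Σα_j = 6.2 for every i, so X^SO = 3·6.2 = 18.6.
W^SO = (Σα)·X^SO − ½·3·(Σα)² = (3/2)·6.2² = 57.66.
Deadweight loss = W^SO − W^NE = 29.72.

29.72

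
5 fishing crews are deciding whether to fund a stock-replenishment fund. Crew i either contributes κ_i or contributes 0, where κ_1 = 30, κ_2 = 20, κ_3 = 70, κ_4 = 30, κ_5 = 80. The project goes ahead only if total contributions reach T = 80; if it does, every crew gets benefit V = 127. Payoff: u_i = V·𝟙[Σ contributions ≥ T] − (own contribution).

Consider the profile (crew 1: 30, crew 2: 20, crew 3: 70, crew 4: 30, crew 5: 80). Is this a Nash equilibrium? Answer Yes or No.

No

Total = 230 ≥ 80: provided.
Crew 1 (pledges 30, payoff 97): dropping to 0 → total 200, payoff 127. Profitable deviation.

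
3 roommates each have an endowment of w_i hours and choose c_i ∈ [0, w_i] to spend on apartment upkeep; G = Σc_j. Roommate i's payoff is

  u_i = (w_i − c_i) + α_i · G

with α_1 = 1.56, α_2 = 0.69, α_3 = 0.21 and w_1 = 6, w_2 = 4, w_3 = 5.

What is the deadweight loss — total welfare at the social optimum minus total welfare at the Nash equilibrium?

13.14

∂u_i/∂c_i = α_i − 1, so roommate i contributes w_i if α_i > 1, else 0.
α_i > 1 for i ∈ {1}; NE contributions (6, 0, 0), G = 6.
W^NE = Σw_i − G^NE + (Σα_i)·G^NE = 15 + 1.46·6 = 23.76.
Planner: ∂(Σu_j)/∂c_i = Σα_j − 1 = 1.46 > 0, so everyone contributes w_i; G^SO = 15, W^SO = 15 + 1.46·15 = 36.9.
Deadweight loss = 13.14.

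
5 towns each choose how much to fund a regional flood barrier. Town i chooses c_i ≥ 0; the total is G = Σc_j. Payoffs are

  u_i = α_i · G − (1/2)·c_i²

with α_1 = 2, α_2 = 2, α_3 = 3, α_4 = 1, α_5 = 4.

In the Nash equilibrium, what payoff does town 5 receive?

Town i's FOC: ∂u_i/∂c_i = α_i − c_i = 0, so c_i* = α_i.
NE contributions = (2, 2, 3, 1, 4); G = 12.
u_5 = α_5·G − ½·(c_5)² = 4·12 − ½·4² = 40.

40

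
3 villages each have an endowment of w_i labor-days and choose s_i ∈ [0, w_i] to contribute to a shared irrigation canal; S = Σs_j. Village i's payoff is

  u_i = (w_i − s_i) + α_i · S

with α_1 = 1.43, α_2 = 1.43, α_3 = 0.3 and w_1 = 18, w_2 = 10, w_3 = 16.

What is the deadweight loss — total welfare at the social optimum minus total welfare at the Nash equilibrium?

34.56

∂u_i/∂s_i = α_i − 1, so village i contributes w_i if α_i > 1, else 0.
α_i > 1 for i ∈ {1, 2}; NE contributions (18, 10, 0), S = 28.
W^NE = Σw_i − S^NE + (Σα_i)·S^NE = 44 + 2.16·28 = 104.48.
Planner: ∂(Σu_j)/∂s_i = Σα_j − 1 = 2.16 > 0, so everyone contributes w_i; S^SO = 44, W^SO = 44 + 2.16·44 = 139.04.
Deadweight loss = 34.56.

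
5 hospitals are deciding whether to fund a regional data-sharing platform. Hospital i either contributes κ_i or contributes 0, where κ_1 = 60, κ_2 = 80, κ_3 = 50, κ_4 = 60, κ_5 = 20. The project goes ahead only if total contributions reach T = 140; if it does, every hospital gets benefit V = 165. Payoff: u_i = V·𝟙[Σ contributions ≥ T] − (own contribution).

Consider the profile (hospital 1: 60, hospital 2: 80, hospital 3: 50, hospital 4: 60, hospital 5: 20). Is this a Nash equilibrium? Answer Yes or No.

No

Total = 270 ≥ 140: provided.
Hospital 1 (pledges 60, payoff 105): dropping to 0 → total 210, payoff 165. Profitable deviation.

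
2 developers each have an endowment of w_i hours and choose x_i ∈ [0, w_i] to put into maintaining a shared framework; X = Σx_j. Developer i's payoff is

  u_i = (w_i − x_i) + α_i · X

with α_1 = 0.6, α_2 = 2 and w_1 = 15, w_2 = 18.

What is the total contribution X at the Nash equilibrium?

∂u_i/∂x_i = α_i − 1, so developer i contributes w_i if α_i > 1, else 0.
α_i > 1 for i ∈ {2}; NE contributions (0, 18), X = 18.

18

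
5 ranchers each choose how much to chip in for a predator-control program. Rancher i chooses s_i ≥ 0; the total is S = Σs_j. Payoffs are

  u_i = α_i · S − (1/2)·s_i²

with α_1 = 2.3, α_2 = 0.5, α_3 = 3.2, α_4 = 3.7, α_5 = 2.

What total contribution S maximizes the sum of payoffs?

Planner FOC: ∂(Σu_j)/∂s_i = (Σα_j) − s_i = 0, so s_i^SO = Σα_j = 11.7 for every i; S^SO = 58.5.

58.5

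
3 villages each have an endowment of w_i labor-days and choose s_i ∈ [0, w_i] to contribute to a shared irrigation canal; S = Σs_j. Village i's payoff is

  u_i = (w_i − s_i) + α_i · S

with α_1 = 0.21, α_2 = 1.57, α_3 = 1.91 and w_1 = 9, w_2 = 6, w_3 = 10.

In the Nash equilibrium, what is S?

∂u_i/∂s_i = α_i − 1, so village i contributes w_i if α_i > 1, else 0.
α_i > 1 for i ∈ {2, 3}; NE contributions (0, 6, 10), S = 16.

16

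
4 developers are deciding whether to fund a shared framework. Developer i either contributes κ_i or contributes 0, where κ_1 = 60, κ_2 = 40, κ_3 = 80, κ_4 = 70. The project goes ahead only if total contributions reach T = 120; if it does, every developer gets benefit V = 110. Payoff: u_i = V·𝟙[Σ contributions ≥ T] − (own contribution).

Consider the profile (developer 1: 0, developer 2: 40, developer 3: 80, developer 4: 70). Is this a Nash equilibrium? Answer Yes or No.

No

Total = 190 ≥ 120: provided.
Developer 1 (pledges 0, payoff 110): pledging 60 → total 250, payoff 50. No gain.
Developer 2 (pledges 40, payoff 70): dropping to 0 → total 150, payoff 110. Profitable deviation.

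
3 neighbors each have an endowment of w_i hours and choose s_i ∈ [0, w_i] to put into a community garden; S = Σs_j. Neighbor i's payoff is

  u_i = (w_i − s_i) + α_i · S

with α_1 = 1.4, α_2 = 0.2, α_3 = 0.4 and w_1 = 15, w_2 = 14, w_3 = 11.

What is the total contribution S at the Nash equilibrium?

15

∂u_i/∂s_i = α_i − 1, so neighbor i contributes w_i if α_i > 1, else 0.
α_i > 1 for i ∈ {1}; NE contributions (15, 0, 0), S = 15.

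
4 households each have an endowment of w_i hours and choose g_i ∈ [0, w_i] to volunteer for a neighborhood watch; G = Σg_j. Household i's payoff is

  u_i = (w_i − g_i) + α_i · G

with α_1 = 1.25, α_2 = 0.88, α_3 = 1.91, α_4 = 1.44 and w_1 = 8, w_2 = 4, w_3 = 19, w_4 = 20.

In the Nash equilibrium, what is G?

∂u_i/∂g_i = α_i − 1, so household i contributes w_i if α_i > 1, else 0.
α_i > 1 for i ∈ {1, 3, 4}; NE contributions (8, 0, 19, 20), G = 47.

47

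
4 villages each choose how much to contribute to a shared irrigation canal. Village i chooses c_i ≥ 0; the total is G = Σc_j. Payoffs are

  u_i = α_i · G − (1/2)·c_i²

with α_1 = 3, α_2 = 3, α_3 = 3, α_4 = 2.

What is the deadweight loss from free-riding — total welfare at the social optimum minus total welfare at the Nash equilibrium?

Village i's FOC: ∂u_i/∂c_i = α_i − c_i = 0, so c_i* = α_i.
NE contributions = (3, 3, 3, 2); G = 11.
W^NE = (Σα)·G − ½Σα_i² = 11² − ½·31 = 105.5.
Planner sets c_i = Σα_j = 11 for every i, so G^SO = 4·11 = 44.
W^SO = (Σα)·G^SO − ½·4·(Σα)² = (4/2)·11² = 242.
Deadweight loss = W^SO − W^NE = 136.5.

136.5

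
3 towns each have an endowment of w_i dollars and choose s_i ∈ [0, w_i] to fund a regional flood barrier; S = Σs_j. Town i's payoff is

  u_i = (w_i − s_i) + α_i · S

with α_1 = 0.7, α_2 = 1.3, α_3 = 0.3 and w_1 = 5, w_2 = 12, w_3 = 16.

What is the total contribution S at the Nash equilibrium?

12

∂u_i/∂s_i = α_i − 1, so town i contributes w_i if α_i > 1, else 0.
α_i > 1 for i ∈ {2}; NE contributions (0, 12, 0), S = 12.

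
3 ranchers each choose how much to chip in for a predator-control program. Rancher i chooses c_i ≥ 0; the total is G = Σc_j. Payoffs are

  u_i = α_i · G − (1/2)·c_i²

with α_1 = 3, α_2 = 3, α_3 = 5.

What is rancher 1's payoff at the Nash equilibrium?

28.5

Rancher i's FOC: ∂u_i/∂c_i = α_i − c_i = 0, so c_i* = α_i.
NE contributions = (3, 3, 5); G = 11.
u_1 = α_1·G − ½·(c_1)² = 3·11 − ½·3² = 28.5.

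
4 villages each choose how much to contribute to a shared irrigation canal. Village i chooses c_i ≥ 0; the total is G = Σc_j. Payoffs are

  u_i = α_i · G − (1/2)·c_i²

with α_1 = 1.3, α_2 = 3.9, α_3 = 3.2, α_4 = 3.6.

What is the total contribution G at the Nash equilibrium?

Village i's FOC: ∂u_i/∂c_i = α_i − c_i = 0, so c_i* = α_i.
NE contributions = (1.3, 3.9, 3.2, 3.6); G = 12.

12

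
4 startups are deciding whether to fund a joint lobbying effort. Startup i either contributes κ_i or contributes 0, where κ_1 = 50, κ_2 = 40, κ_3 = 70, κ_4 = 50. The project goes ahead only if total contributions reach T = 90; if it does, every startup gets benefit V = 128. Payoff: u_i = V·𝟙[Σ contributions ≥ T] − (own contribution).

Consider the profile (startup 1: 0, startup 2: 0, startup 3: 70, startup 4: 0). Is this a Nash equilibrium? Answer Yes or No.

Total = 70 < 90: not provided.
Startup 1 (pledges 0, payoff 0): pledging 50 → total 120, payoff 78. Profitable deviation.

No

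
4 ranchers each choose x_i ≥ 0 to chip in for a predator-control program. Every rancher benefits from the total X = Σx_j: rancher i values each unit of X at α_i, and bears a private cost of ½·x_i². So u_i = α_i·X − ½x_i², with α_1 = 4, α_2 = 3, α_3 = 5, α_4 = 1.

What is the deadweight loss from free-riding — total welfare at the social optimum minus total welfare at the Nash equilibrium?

194.5

Rancher i's FOC: ∂u_i/∂x_i = α_i − x_i = 0, so x_i* = α_i.
NE contributions = (4, 3, 5, 1); X = 13.
W^NE = (Σα)·X − ½Σα_i² = 13² − ½·51 = 143.5.
Planner sets x_i = Σα_j = 13 for every i, so X^SO = 4·13 = 52.
W^SO = (Σα)·X^SO − ½·4·(Σα)² = (4/2)·13² = 338.
Deadweight loss = W^SO − W^NE = 194.5.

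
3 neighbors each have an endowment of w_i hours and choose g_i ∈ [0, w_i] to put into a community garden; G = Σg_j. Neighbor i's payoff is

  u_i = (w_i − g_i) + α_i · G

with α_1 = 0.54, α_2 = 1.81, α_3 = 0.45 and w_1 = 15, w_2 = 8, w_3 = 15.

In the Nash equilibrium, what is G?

8

∂u_i/∂g_i = α_i − 1, so neighbor i contributes w_i if α_i > 1, else 0.
α_i > 1 for i ∈ {2}; NE contributions (0, 8, 0), G = 8.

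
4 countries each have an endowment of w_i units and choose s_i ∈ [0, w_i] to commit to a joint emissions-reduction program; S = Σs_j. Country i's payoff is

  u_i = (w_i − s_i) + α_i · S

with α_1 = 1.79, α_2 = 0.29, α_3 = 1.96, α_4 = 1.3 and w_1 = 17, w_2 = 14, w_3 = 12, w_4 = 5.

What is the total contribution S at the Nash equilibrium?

∂u_i/∂s_i = α_i − 1, so country i contributes w_i if α_i > 1, else 0.
α_i > 1 for i ∈ {1, 3, 4}; NE contributions (17, 0, 12, 5), S = 34.

34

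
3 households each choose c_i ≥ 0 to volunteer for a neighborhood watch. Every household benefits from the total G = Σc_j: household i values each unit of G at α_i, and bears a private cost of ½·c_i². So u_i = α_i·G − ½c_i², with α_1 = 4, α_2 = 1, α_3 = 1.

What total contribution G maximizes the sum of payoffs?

Planner FOC: ∂(Σu_j)/∂c_i = (Σα_j) − c_i = 0, so c_i^SO = Σα_j = 6 for every i; G^SO = 18.

18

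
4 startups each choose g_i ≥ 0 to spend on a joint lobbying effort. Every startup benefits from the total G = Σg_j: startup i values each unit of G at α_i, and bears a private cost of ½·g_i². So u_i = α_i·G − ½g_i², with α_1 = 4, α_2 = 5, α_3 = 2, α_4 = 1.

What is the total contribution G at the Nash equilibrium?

Startup i's FOC: ∂u_i/∂g_i = α_i − g_i = 0, so g_i* = α_i.
NE contributions = (4, 5, 2, 1); G = 12.

12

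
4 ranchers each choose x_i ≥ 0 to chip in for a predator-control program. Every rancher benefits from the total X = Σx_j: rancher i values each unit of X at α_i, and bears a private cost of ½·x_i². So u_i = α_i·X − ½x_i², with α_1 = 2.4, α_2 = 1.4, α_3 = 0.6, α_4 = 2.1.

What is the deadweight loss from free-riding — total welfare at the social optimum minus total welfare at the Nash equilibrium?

48.495

Rancher i's FOC: ∂u_i/∂x_i = α_i − x_i = 0, so x_i* = α_i.
NE contributions = (2.4, 1.4, 0.6, 2.1); X = 6.5.
W^NE = (Σα)·X − ½Σα_i² = 6.5² − ½·12.49 = 36.005.
Planner sets x_i = Σα_j = 6.5 for every i, so X^SO = 4·6.5 = 26.
W^SO = (Σα)·X^SO − ½·4·(Σα)² = (4/2)·6.5² = 84.5.
Deadweight loss = W^SO − W^NE = 48.495.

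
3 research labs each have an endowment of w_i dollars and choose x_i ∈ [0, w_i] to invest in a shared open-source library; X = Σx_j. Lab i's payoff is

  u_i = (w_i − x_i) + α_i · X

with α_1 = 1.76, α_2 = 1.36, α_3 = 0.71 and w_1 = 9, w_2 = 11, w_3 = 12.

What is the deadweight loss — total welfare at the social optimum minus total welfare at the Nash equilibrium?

33.96

∂u_i/∂x_i = α_i − 1, so lab i contributes w_i if α_i > 1, else 0.
α_i > 1 for i ∈ {1, 2}; NE contributions (9, 11, 0), X = 20.
W^NE = Σw_i − X^NE + (Σα_i)·X^NE = 32 + 2.83·20 = 88.6.
Planner: ∂(Σu_j)/∂x_i = Σα_j − 1 = 2.83 > 0, so everyone contributes w_i; X^SO = 32, W^SO = 32 + 2.83·32 = 122.56.
Deadweight loss = 33.96.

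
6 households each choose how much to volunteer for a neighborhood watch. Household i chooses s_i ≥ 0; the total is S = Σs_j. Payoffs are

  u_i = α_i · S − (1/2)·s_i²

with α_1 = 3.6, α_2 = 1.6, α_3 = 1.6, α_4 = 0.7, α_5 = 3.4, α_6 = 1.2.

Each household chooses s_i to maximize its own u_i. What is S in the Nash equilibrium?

12.1

Household i's FOC: ∂u_i/∂s_i = α_i − s_i = 0, so s_i* = α_i.
NE contributions = (3.6, 1.6, 1.6, 0.7, 3.4, 1.2); S = 12.1.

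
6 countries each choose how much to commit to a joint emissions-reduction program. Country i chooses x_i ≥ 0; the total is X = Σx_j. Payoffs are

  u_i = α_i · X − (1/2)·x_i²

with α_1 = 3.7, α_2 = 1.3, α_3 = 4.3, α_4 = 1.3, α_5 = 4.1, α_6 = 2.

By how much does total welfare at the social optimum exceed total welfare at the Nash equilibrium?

Country i's FOC: ∂u_i/∂x_i = α_i − x_i = 0, so x_i* = α_i.
NE contributions = (3.7, 1.3, 4.3, 1.3, 4.1, 2); X = 16.7.
W^NE = (Σα)·X − ½Σα_i² = 16.7² − ½·56.37 = 250.705.
Planner sets x_i = Σα_j = 16.7 for every i, so X^SO = 6·16.7 = 100.2.
W^SO = (Σα)·X^SO − ½·6·(Σα)² = (6/2)·16.7² = 836.67.
Deadweight loss = W^SO − W^NE = 585.965.

585.965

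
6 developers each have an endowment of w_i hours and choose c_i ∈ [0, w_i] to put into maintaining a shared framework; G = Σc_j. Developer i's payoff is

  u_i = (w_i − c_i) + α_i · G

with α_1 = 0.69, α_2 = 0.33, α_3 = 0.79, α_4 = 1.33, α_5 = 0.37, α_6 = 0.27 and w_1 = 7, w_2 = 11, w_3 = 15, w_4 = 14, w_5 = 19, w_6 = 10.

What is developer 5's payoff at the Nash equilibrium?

∂u_i/∂c_i = α_i − 1, so developer i contributes w_i if α_i > 1, else 0.
α_i > 1 for i ∈ {4}; NE contributions (0, 0, 0, 14, 0, 0), G = 14.
u_5 = (19 − 0) + 0.37·14 = 24.18.

24.18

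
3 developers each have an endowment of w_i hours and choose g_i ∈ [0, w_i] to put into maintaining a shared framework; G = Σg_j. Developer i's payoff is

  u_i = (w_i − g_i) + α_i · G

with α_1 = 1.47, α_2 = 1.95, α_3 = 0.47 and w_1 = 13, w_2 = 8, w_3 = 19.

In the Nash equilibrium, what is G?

21

∂u_i/∂g_i = α_i − 1, so developer i contributes w_i if α_i > 1, else 0.
α_i > 1 for i ∈ {1, 2}; NE contributions (13, 8, 0), G = 21.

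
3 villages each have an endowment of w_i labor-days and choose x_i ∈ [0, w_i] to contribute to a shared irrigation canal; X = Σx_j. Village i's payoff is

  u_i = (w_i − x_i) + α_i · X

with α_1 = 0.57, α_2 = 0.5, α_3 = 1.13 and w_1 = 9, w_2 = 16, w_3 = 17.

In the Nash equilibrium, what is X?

17

∂u_i/∂x_i = α_i − 1, so village i contributes w_i if α_i > 1, else 0.
α_i > 1 for i ∈ {3}; NE contributions (0, 0, 17), X = 17.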